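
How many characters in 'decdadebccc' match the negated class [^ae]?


Negated class [^ae] matches any char NOT in {a, e}
Scanning 'decdadebccc':
  pos 0: 'd' -> MATCH
  pos 1: 'e' -> no (excluded)
  pos 2: 'c' -> MATCH
  pos 3: 'd' -> MATCH
  pos 4: 'a' -> no (excluded)
  pos 5: 'd' -> MATCH
  pos 6: 'e' -> no (excluded)
  pos 7: 'b' -> MATCH
  pos 8: 'c' -> MATCH
  pos 9: 'c' -> MATCH
  pos 10: 'c' -> MATCH
Total matches: 8

8


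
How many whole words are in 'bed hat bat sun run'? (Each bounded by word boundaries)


Word boundaries (\b) mark the start/end of each word.
Text: 'bed hat bat sun run'
Splitting by whitespace:
  Word 1: 'bed'
  Word 2: 'hat'
  Word 3: 'bat'
  Word 4: 'sun'
  Word 5: 'run'
Total whole words: 5

5


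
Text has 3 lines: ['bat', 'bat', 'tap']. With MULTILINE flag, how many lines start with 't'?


With MULTILINE flag, ^ matches the start of each line.
Lines: ['bat', 'bat', 'tap']
Checking which lines start with 't':
  Line 1: 'bat' -> no
  Line 2: 'bat' -> no
  Line 3: 'tap' -> MATCH
Matching lines: ['tap']
Count: 1

1


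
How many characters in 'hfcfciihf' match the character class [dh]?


Character class [dh] matches any of: {d, h}
Scanning string 'hfcfciihf' character by character:
  pos 0: 'h' -> MATCH
  pos 1: 'f' -> no
  pos 2: 'c' -> no
  pos 3: 'f' -> no
  pos 4: 'c' -> no
  pos 5: 'i' -> no
  pos 6: 'i' -> no
  pos 7: 'h' -> MATCH
  pos 8: 'f' -> no
Total matches: 2

2


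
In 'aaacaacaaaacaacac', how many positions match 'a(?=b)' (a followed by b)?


Lookahead 'a(?=b)' matches 'a' only when followed by 'b'.
String: 'aaacaacaaaacaacac'
Checking each position where char is 'a':
  pos 0: 'a' -> no (next='a')
  pos 1: 'a' -> no (next='a')
  pos 2: 'a' -> no (next='c')
  pos 4: 'a' -> no (next='a')
  pos 5: 'a' -> no (next='c')
  pos 7: 'a' -> no (next='a')
  pos 8: 'a' -> no (next='a')
  pos 9: 'a' -> no (next='a')
  pos 10: 'a' -> no (next='c')
  pos 12: 'a' -> no (next='a')
  pos 13: 'a' -> no (next='c')
  pos 15: 'a' -> no (next='c')
Matching positions: []
Count: 0

0


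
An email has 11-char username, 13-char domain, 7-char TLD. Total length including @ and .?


An email address has format: username@domain.tld
Username length: 11
'@' character: 1
Domain length: 13
'.' character: 1
TLD length: 7
Total = 11 + 1 + 13 + 1 + 7 = 33

33


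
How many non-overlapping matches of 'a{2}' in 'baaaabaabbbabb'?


Pattern 'a{2}' matches exactly 2 consecutive a's (greedy, non-overlapping).
String: 'baaaabaabbbabb'
Scanning for runs of a's:
  Run at pos 1: 'aaaa' (length 4) -> 2 match(es)
  Run at pos 6: 'aa' (length 2) -> 1 match(es)
  Run at pos 11: 'a' (length 1) -> 0 match(es)
Matches found: ['aa', 'aa', 'aa']
Total: 3

3


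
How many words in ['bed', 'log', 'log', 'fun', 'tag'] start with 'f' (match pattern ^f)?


Pattern ^f anchors to start of word. Check which words begin with 'f':
  'bed' -> no
  'log' -> no
  'log' -> no
  'fun' -> MATCH (starts with 'f')
  'tag' -> no
Matching words: ['fun']
Count: 1

1


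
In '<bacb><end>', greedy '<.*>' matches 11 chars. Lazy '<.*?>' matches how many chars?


Greedy '<.*>' tries to match as MUCH as possible.
Lazy '<.*?>' tries to match as LITTLE as possible.

String: '<bacb><end>'
Greedy '<.*>' starts at first '<' and extends to the LAST '>': '<bacb><end>' (11 chars)
Lazy '<.*?>' starts at first '<' and stops at the FIRST '>': '<bacb>' (6 chars)

6


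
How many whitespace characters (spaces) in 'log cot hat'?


\s matches whitespace characters (spaces, tabs, etc.).
Text: 'log cot hat'
This text has 3 words separated by spaces.
Number of spaces = number of words - 1 = 3 - 1 = 2

2


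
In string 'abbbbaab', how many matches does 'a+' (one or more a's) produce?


Pattern 'a+' matches one or more consecutive a's.
String: 'abbbbaab'
Scanning for runs of a:
  Match 1: 'a' (length 1)
  Match 2: 'aa' (length 2)
Total matches: 2

2


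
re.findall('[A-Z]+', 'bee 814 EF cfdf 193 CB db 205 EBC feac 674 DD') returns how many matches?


Pattern '[A-Z]+' finds one or more uppercase letters.
Text: 'bee 814 EF cfdf 193 CB db 205 EBC feac 674 DD'
Scanning for matches:
  Match 1: 'EF'
  Match 2: 'CB'
  Match 3: 'EBC'
  Match 4: 'DD'
Total matches: 4

4


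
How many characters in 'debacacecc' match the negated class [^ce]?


Negated class [^ce] matches any char NOT in {c, e}
Scanning 'debacacecc':
  pos 0: 'd' -> MATCH
  pos 1: 'e' -> no (excluded)
  pos 2: 'b' -> MATCH
  pos 3: 'a' -> MATCH
  pos 4: 'c' -> no (excluded)
  pos 5: 'a' -> MATCH
  pos 6: 'c' -> no (excluded)
  pos 7: 'e' -> no (excluded)
  pos 8: 'c' -> no (excluded)
  pos 9: 'c' -> no (excluded)
Total matches: 4

4


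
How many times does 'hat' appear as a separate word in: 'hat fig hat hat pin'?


Scanning each word for exact match 'hat':
  Word 1: 'hat' -> MATCH
  Word 2: 'fig' -> no
  Word 3: 'hat' -> MATCH
  Word 4: 'hat' -> MATCH
  Word 5: 'pin' -> no
Total matches: 3

3


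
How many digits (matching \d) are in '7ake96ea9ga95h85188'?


\d matches any digit 0-9.
Scanning '7ake96ea9ga95h85188':
  pos 0: '7' -> DIGIT
  pos 4: '9' -> DIGIT
  pos 5: '6' -> DIGIT
  pos 8: '9' -> DIGIT
  pos 11: '9' -> DIGIT
  pos 12: '5' -> DIGIT
  pos 14: '8' -> DIGIT
  pos 15: '5' -> DIGIT
  pos 16: '1' -> DIGIT
  pos 17: '8' -> DIGIT
  pos 18: '8' -> DIGIT
Digits found: ['7', '9', '6', '9', '9', '5', '8', '5', '1', '8', '8']
Total: 11

11


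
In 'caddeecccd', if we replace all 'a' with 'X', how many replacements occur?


re.sub('a', 'X', text) replaces every occurrence of 'a' with 'X'.
Text: 'caddeecccd'
Scanning for 'a':
  pos 1: 'a' -> replacement #1
Total replacements: 1

1


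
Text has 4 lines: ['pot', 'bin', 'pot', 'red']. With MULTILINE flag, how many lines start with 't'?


With MULTILINE flag, ^ matches the start of each line.
Lines: ['pot', 'bin', 'pot', 'red']
Checking which lines start with 't':
  Line 1: 'pot' -> no
  Line 2: 'bin' -> no
  Line 3: 'pot' -> no
  Line 4: 'red' -> no
Matching lines: []
Count: 0

0


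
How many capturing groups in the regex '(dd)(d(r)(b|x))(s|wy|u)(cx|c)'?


To count capturing groups, count each '(' that starts a group.
Pattern: '(dd)(d(r)(b|x))(s|wy|u)(cx|c)'
Walking through the pattern:
  Position 0: '(' -> group #1
  Position 4: '(' -> group #2
  Position 6: '(' -> group #3
  Position 9: '(' -> group #4
  Position 15: '(' -> group #5
  Position 23: '(' -> group #6
Total capturing groups: 6

6


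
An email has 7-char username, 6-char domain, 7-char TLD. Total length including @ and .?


An email address has format: username@domain.tld
Username length: 7
'@' character: 1
Domain length: 6
'.' character: 1
TLD length: 7
Total = 7 + 1 + 6 + 1 + 7 = 22

22


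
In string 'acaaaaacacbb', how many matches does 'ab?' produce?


Pattern 'ab?' matches 'a' optionally followed by 'b'.
String: 'acaaaaacacbb'
Scanning left to right for 'a' then checking next char:
  Match 1: 'a' (a not followed by b)
  Match 2: 'a' (a not followed by b)
  Match 3: 'a' (a not followed by b)
  Match 4: 'a' (a not followed by b)
  Match 5: 'a' (a not followed by b)
  Match 6: 'a' (a not followed by b)
  Match 7: 'a' (a not followed by b)
Total matches: 7

7


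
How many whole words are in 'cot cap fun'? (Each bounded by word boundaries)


Word boundaries (\b) mark the start/end of each word.
Text: 'cot cap fun'
Splitting by whitespace:
  Word 1: 'cot'
  Word 2: 'cap'
  Word 3: 'fun'
Total whole words: 3

3


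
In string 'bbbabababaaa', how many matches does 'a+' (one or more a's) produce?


Pattern 'a+' matches one or more consecutive a's.
String: 'bbbabababaaa'
Scanning for runs of a:
  Match 1: 'a' (length 1)
  Match 2: 'a' (length 1)
  Match 3: 'a' (length 1)
  Match 4: 'aaa' (length 3)
Total matches: 4

4


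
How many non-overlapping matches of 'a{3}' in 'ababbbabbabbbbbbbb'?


Pattern 'a{3}' matches exactly 3 consecutive a's (greedy, non-overlapping).
String: 'ababbbabbabbbbbbbb'
Scanning for runs of a's:
  Run at pos 0: 'a' (length 1) -> 0 match(es)
  Run at pos 2: 'a' (length 1) -> 0 match(es)
  Run at pos 6: 'a' (length 1) -> 0 match(es)
  Run at pos 9: 'a' (length 1) -> 0 match(es)
Matches found: []
Total: 0

0


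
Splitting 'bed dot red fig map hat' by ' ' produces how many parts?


Splitting by ' ' breaks the string at each occurrence of the separator.
Text: 'bed dot red fig map hat'
Parts after split:
  Part 1: 'bed'
  Part 2: 'dot'
  Part 3: 'red'
  Part 4: 'fig'
  Part 5: 'map'
  Part 6: 'hat'
Total parts: 6

6


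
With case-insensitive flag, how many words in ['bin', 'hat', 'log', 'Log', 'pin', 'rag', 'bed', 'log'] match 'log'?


Case-insensitive matching: compare each word's lowercase form to 'log'.
  'bin' -> lower='bin' -> no
  'hat' -> lower='hat' -> no
  'log' -> lower='log' -> MATCH
  'Log' -> lower='log' -> MATCH
  'pin' -> lower='pin' -> no
  'rag' -> lower='rag' -> no
  'bed' -> lower='bed' -> no
  'log' -> lower='log' -> MATCH
Matches: ['log', 'Log', 'log']
Count: 3

3


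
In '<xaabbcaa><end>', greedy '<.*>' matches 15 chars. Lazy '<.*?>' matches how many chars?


Greedy '<.*>' tries to match as MUCH as possible.
Lazy '<.*?>' tries to match as LITTLE as possible.

String: '<xaabbcaa><end>'
Greedy '<.*>' starts at first '<' and extends to the LAST '>': '<xaabbcaa><end>' (15 chars)
Lazy '<.*?>' starts at first '<' and stops at the FIRST '>': '<xaabbcaa>' (10 chars)

10


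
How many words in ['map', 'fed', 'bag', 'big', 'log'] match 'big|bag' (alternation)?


Alternation 'big|bag' matches either 'big' or 'bag'.
Checking each word:
  'map' -> no
  'fed' -> no
  'bag' -> MATCH
  'big' -> MATCH
  'log' -> no
Matches: ['bag', 'big']
Count: 2

2


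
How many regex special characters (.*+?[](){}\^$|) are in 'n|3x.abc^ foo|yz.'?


Regex special characters are: . * + ? [ ] ( ) { } \ ^ $ |
Scanning 'n|3x.abc^ foo|yz.':
  pos 1: '|' -> SPECIAL
  pos 4: '.' -> SPECIAL
  pos 8: '^' -> SPECIAL
  pos 13: '|' -> SPECIAL
  pos 16: '.' -> SPECIAL
Special chars found: ['|', '.', '^', '|', '.']
Total: 5

5


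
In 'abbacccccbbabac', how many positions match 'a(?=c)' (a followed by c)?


Lookahead 'a(?=c)' matches 'a' only when followed by 'c'.
String: 'abbacccccbbabac'
Checking each position where char is 'a':
  pos 0: 'a' -> no (next='b')
  pos 3: 'a' -> MATCH (next='c')
  pos 11: 'a' -> no (next='b')
  pos 13: 'a' -> MATCH (next='c')
Matching positions: [3, 13]
Count: 2

2


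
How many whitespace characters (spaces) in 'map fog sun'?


\s matches whitespace characters (spaces, tabs, etc.).
Text: 'map fog sun'
This text has 3 words separated by spaces.
Number of spaces = number of words - 1 = 3 - 1 = 2

2


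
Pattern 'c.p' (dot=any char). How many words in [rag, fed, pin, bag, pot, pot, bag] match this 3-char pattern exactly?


Pattern 'c.p' means: starts with 'c', any single char, ends with 'p'.
Checking each word (must be exactly 3 chars):
  'rag' (len=3): no
  'fed' (len=3): no
  'pin' (len=3): no
  'bag' (len=3): no
  'pot' (len=3): no
  'pot' (len=3): no
  'bag' (len=3): no
Matching words: []
Total: 0

0


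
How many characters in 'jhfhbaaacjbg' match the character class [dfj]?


Character class [dfj] matches any of: {d, f, j}
Scanning string 'jhfhbaaacjbg' character by character:
  pos 0: 'j' -> MATCH
  pos 1: 'h' -> no
  pos 2: 'f' -> MATCH
  pos 3: 'h' -> no
  pos 4: 'b' -> no
  pos 5: 'a' -> no
  pos 6: 'a' -> no
  pos 7: 'a' -> no
  pos 8: 'c' -> no
  pos 9: 'j' -> MATCH
  pos 10: 'b' -> no
  pos 11: 'g' -> no
Total matches: 3

3


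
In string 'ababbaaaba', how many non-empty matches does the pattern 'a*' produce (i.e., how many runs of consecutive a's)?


Pattern 'a*' matches zero or more a's. We want non-empty runs of consecutive a's.
String: 'ababbaaaba'
Walking through the string to find runs of a's:
  Run 1: positions 0-0 -> 'a'
  Run 2: positions 2-2 -> 'a'
  Run 3: positions 5-7 -> 'aaa'
  Run 4: positions 9-9 -> 'a'
Non-empty runs found: ['a', 'a', 'aaa', 'a']
Count: 4

4


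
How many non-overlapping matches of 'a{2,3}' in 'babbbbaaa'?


Pattern 'a{2,3}' matches between 2 and 3 consecutive a's (greedy).
String: 'babbbbaaa'
Finding runs of a's and applying greedy matching:
  Run at pos 1: 'a' (length 1)
  Run at pos 6: 'aaa' (length 3)
Matches: ['aaa']
Count: 1

1


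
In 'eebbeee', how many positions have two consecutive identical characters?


Looking for consecutive identical characters in 'eebbeee':
  pos 0-1: 'e' vs 'e' -> MATCH ('ee')
  pos 1-2: 'e' vs 'b' -> different
  pos 2-3: 'b' vs 'b' -> MATCH ('bb')
  pos 3-4: 'b' vs 'e' -> different
  pos 4-5: 'e' vs 'e' -> MATCH ('ee')
  pos 5-6: 'e' vs 'e' -> MATCH ('ee')
Consecutive identical pairs: ['ee', 'bb', 'ee', 'ee']
Count: 4

4


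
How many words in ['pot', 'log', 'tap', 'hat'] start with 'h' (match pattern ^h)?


Pattern ^h anchors to start of word. Check which words begin with 'h':
  'pot' -> no
  'log' -> no
  'tap' -> no
  'hat' -> MATCH (starts with 'h')
Matching words: ['hat']
Count: 1

1


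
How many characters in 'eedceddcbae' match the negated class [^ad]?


Negated class [^ad] matches any char NOT in {a, d}
Scanning 'eedceddcbae':
  pos 0: 'e' -> MATCH
  pos 1: 'e' -> MATCH
  pos 2: 'd' -> no (excluded)
  pos 3: 'c' -> MATCH
  pos 4: 'e' -> MATCH
  pos 5: 'd' -> no (excluded)
  pos 6: 'd' -> no (excluded)
  pos 7: 'c' -> MATCH
  pos 8: 'b' -> MATCH
  pos 9: 'a' -> no (excluded)
  pos 10: 'e' -> MATCH
Total matches: 7

7


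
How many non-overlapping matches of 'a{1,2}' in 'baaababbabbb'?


Pattern 'a{1,2}' matches between 1 and 2 consecutive a's (greedy).
String: 'baaababbabbb'
Finding runs of a's and applying greedy matching:
  Run at pos 1: 'aaa' (length 3)
  Run at pos 5: 'a' (length 1)
  Run at pos 8: 'a' (length 1)
Matches: ['aa', 'a', 'a', 'a']
Count: 4

4


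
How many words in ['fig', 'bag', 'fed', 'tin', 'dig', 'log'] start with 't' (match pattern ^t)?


Pattern ^t anchors to start of word. Check which words begin with 't':
  'fig' -> no
  'bag' -> no
  'fed' -> no
  'tin' -> MATCH (starts with 't')
  'dig' -> no
  'log' -> no
Matching words: ['tin']
Count: 1

1


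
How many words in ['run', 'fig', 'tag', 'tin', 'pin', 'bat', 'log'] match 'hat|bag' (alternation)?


Alternation 'hat|bag' matches either 'hat' or 'bag'.
Checking each word:
  'run' -> no
  'fig' -> no
  'tag' -> no
  'tin' -> no
  'pin' -> no
  'bat' -> no
  'log' -> no
Matches: []
Count: 0

0


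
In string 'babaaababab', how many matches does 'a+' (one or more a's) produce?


Pattern 'a+' matches one or more consecutive a's.
String: 'babaaababab'
Scanning for runs of a:
  Match 1: 'a' (length 1)
  Match 2: 'aaa' (length 3)
  Match 3: 'a' (length 1)
  Match 4: 'a' (length 1)
Total matches: 4

4


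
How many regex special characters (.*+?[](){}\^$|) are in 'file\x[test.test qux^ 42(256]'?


Regex special characters are: . * + ? [ ] ( ) { } \ ^ $ |
Scanning 'file\x[test.test qux^ 42(256]':
  pos 4: '\' -> SPECIAL
  pos 6: '[' -> SPECIAL
  pos 11: '.' -> SPECIAL
  pos 20: '^' -> SPECIAL
  pos 24: '(' -> SPECIAL
  pos 28: ']' -> SPECIAL
Special chars found: ['\\', '[', '.', '^', '(', ']']
Total: 6

6


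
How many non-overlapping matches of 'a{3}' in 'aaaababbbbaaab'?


Pattern 'a{3}' matches exactly 3 consecutive a's (greedy, non-overlapping).
String: 'aaaababbbbaaab'
Scanning for runs of a's:
  Run at pos 0: 'aaaa' (length 4) -> 1 match(es)
  Run at pos 5: 'a' (length 1) -> 0 match(es)
  Run at pos 10: 'aaa' (length 3) -> 1 match(es)
Matches found: ['aaa', 'aaa']
Total: 2

2


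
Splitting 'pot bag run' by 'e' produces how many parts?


Splitting by 'e' breaks the string at each occurrence of the separator.
Text: 'pot bag run'
Parts after split:
  Part 1: 'pot bag run'
Total parts: 1

1


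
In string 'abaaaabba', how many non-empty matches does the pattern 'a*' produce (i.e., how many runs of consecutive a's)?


Pattern 'a*' matches zero or more a's. We want non-empty runs of consecutive a's.
String: 'abaaaabba'
Walking through the string to find runs of a's:
  Run 1: positions 0-0 -> 'a'
  Run 2: positions 2-5 -> 'aaaa'
  Run 3: positions 8-8 -> 'a'
Non-empty runs found: ['a', 'aaaa', 'a']
Count: 3

3


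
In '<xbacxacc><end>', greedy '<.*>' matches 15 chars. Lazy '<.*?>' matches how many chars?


Greedy '<.*>' tries to match as MUCH as possible.
Lazy '<.*?>' tries to match as LITTLE as possible.

String: '<xbacxacc><end>'
Greedy '<.*>' starts at first '<' and extends to the LAST '>': '<xbacxacc><end>' (15 chars)
Lazy '<.*?>' starts at first '<' and stops at the FIRST '>': '<xbacxacc>' (10 chars)

10


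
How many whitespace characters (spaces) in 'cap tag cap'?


\s matches whitespace characters (spaces, tabs, etc.).
Text: 'cap tag cap'
This text has 3 words separated by spaces.
Number of spaces = number of words - 1 = 3 - 1 = 2

2


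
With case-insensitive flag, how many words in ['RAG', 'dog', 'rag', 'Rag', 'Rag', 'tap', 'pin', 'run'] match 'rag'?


Case-insensitive matching: compare each word's lowercase form to 'rag'.
  'RAG' -> lower='rag' -> MATCH
  'dog' -> lower='dog' -> no
  'rag' -> lower='rag' -> MATCH
  'Rag' -> lower='rag' -> MATCH
  'Rag' -> lower='rag' -> MATCH
  'tap' -> lower='tap' -> no
  'pin' -> lower='pin' -> no
  'run' -> lower='run' -> no
Matches: ['RAG', 'rag', 'Rag', 'Rag']
Count: 4

4


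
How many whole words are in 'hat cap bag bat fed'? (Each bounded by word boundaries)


Word boundaries (\b) mark the start/end of each word.
Text: 'hat cap bag bat fed'
Splitting by whitespace:
  Word 1: 'hat'
  Word 2: 'cap'
  Word 3: 'bag'
  Word 4: 'bat'
  Word 5: 'fed'
Total whole words: 5

5


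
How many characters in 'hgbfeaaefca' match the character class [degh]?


Character class [degh] matches any of: {d, e, g, h}
Scanning string 'hgbfeaaefca' character by character:
  pos 0: 'h' -> MATCH
  pos 1: 'g' -> MATCH
  pos 2: 'b' -> no
  pos 3: 'f' -> no
  pos 4: 'e' -> MATCH
  pos 5: 'a' -> no
  pos 6: 'a' -> no
  pos 7: 'e' -> MATCH
  pos 8: 'f' -> no
  pos 9: 'c' -> no
  pos 10: 'a' -> no
Total matches: 4

4


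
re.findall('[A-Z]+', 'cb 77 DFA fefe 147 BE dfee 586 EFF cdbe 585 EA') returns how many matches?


Pattern '[A-Z]+' finds one or more uppercase letters.
Text: 'cb 77 DFA fefe 147 BE dfee 586 EFF cdbe 585 EA'
Scanning for matches:
  Match 1: 'DFA'
  Match 2: 'BE'
  Match 3: 'EFF'
  Match 4: 'EA'
Total matches: 4

4


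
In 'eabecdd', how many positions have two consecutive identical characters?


Looking for consecutive identical characters in 'eabecdd':
  pos 0-1: 'e' vs 'a' -> different
  pos 1-2: 'a' vs 'b' -> different
  pos 2-3: 'b' vs 'e' -> different
  pos 3-4: 'e' vs 'c' -> different
  pos 4-5: 'c' vs 'd' -> different
  pos 5-6: 'd' vs 'd' -> MATCH ('dd')
Consecutive identical pairs: ['dd']
Count: 1

1


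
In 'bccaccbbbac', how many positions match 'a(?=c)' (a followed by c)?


Lookahead 'a(?=c)' matches 'a' only when followed by 'c'.
String: 'bccaccbbbac'
Checking each position where char is 'a':
  pos 3: 'a' -> MATCH (next='c')
  pos 9: 'a' -> MATCH (next='c')
Matching positions: [3, 9]
Count: 2

2


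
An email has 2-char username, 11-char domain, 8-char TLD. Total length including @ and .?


An email address has format: username@domain.tld
Username length: 2
'@' character: 1
Domain length: 11
'.' character: 1
TLD length: 8
Total = 2 + 1 + 11 + 1 + 8 = 23

23


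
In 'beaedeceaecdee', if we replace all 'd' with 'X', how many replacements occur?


re.sub('d', 'X', text) replaces every occurrence of 'd' with 'X'.
Text: 'beaedeceaecdee'
Scanning for 'd':
  pos 4: 'd' -> replacement #1
  pos 11: 'd' -> replacement #2
Total replacements: 2

2


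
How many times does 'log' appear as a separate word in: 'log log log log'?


Scanning each word for exact match 'log':
  Word 1: 'log' -> MATCH
  Word 2: 'log' -> MATCH
  Word 3: 'log' -> MATCH
  Word 4: 'log' -> MATCH
Total matches: 4

4


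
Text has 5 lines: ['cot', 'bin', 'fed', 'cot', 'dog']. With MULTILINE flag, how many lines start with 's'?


With MULTILINE flag, ^ matches the start of each line.
Lines: ['cot', 'bin', 'fed', 'cot', 'dog']
Checking which lines start with 's':
  Line 1: 'cot' -> no
  Line 2: 'bin' -> no
  Line 3: 'fed' -> no
  Line 4: 'cot' -> no
  Line 5: 'dog' -> no
Matching lines: []
Count: 0

0


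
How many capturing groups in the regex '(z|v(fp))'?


To count capturing groups, count each '(' that starts a group.
Pattern: '(z|v(fp))'
Walking through the pattern:
  Position 0: '(' -> group #1
  Position 4: '(' -> group #2
Total capturing groups: 2

2


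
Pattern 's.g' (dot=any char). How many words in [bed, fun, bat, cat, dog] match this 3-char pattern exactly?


Pattern 's.g' means: starts with 's', any single char, ends with 'g'.
Checking each word (must be exactly 3 chars):
  'bed' (len=3): no
  'fun' (len=3): no
  'bat' (len=3): no
  'cat' (len=3): no
  'dog' (len=3): no
Matching words: []
Total: 0

0


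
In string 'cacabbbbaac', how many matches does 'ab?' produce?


Pattern 'ab?' matches 'a' optionally followed by 'b'.
String: 'cacabbbbaac'
Scanning left to right for 'a' then checking next char:
  Match 1: 'a' (a not followed by b)
  Match 2: 'ab' (a followed by b)
  Match 3: 'a' (a not followed by b)
  Match 4: 'a' (a not followed by b)
Total matches: 4

4


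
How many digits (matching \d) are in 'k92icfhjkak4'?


\d matches any digit 0-9.
Scanning 'k92icfhjkak4':
  pos 1: '9' -> DIGIT
  pos 2: '2' -> DIGIT
  pos 11: '4' -> DIGIT
Digits found: ['9', '2', '4']
Total: 3

3


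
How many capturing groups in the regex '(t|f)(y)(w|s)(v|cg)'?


To count capturing groups, count each '(' that starts a group.
Pattern: '(t|f)(y)(w|s)(v|cg)'
Walking through the pattern:
  Position 0: '(' -> group #1
  Position 5: '(' -> group #2
  Position 8: '(' -> group #3
  Position 13: '(' -> group #4
Total capturing groups: 4

4


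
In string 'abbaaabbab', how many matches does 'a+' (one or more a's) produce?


Pattern 'a+' matches one or more consecutive a's.
String: 'abbaaabbab'
Scanning for runs of a:
  Match 1: 'a' (length 1)
  Match 2: 'aaa' (length 3)
  Match 3: 'a' (length 1)
Total matches: 3

3


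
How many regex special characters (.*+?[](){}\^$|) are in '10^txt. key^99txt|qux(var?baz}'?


Regex special characters are: . * + ? [ ] ( ) { } \ ^ $ |
Scanning '10^txt. key^99txt|qux(var?baz}':
  pos 2: '^' -> SPECIAL
  pos 6: '.' -> SPECIAL
  pos 11: '^' -> SPECIAL
  pos 17: '|' -> SPECIAL
  pos 21: '(' -> SPECIAL
  pos 25: '?' -> SPECIAL
  pos 29: '}' -> SPECIAL
Special chars found: ['^', '.', '^', '|', '(', '?', '}']
Total: 7

7


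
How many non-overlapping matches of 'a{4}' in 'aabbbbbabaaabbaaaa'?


Pattern 'a{4}' matches exactly 4 consecutive a's (greedy, non-overlapping).
String: 'aabbbbbabaaabbaaaa'
Scanning for runs of a's:
  Run at pos 0: 'aa' (length 2) -> 0 match(es)
  Run at pos 7: 'a' (length 1) -> 0 match(es)
  Run at pos 9: 'aaa' (length 3) -> 0 match(es)
  Run at pos 14: 'aaaa' (length 4) -> 1 match(es)
Matches found: ['aaaa']
Total: 1

1


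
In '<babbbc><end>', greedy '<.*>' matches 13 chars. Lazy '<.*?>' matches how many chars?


Greedy '<.*>' tries to match as MUCH as possible.
Lazy '<.*?>' tries to match as LITTLE as possible.

String: '<babbbc><end>'
Greedy '<.*>' starts at first '<' and extends to the LAST '>': '<babbbc><end>' (13 chars)
Lazy '<.*?>' starts at first '<' and stops at the FIRST '>': '<babbbc>' (8 chars)

8


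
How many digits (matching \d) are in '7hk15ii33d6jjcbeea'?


\d matches any digit 0-9.
Scanning '7hk15ii33d6jjcbeea':
  pos 0: '7' -> DIGIT
  pos 3: '1' -> DIGIT
  pos 4: '5' -> DIGIT
  pos 7: '3' -> DIGIT
  pos 8: '3' -> DIGIT
  pos 10: '6' -> DIGIT
Digits found: ['7', '1', '5', '3', '3', '6']
Total: 6

6


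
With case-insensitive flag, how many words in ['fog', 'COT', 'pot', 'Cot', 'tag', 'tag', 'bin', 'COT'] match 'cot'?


Case-insensitive matching: compare each word's lowercase form to 'cot'.
  'fog' -> lower='fog' -> no
  'COT' -> lower='cot' -> MATCH
  'pot' -> lower='pot' -> no
  'Cot' -> lower='cot' -> MATCH
  'tag' -> lower='tag' -> no
  'tag' -> lower='tag' -> no
  'bin' -> lower='bin' -> no
  'COT' -> lower='cot' -> MATCH
Matches: ['COT', 'Cot', 'COT']
Count: 3

3


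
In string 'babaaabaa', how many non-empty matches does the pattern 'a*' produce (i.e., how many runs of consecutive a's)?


Pattern 'a*' matches zero or more a's. We want non-empty runs of consecutive a's.
String: 'babaaabaa'
Walking through the string to find runs of a's:
  Run 1: positions 1-1 -> 'a'
  Run 2: positions 3-5 -> 'aaa'
  Run 3: positions 7-8 -> 'aa'
Non-empty runs found: ['a', 'aaa', 'aa']
Count: 3

3


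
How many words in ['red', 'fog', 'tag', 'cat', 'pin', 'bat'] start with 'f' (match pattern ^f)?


Pattern ^f anchors to start of word. Check which words begin with 'f':
  'red' -> no
  'fog' -> MATCH (starts with 'f')
  'tag' -> no
  'cat' -> no
  'pin' -> no
  'bat' -> no
Matching words: ['fog']
Count: 1

1


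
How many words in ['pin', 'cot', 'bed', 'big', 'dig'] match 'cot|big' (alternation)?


Alternation 'cot|big' matches either 'cot' or 'big'.
Checking each word:
  'pin' -> no
  'cot' -> MATCH
  'bed' -> no
  'big' -> MATCH
  'dig' -> no
Matches: ['cot', 'big']
Count: 2

2


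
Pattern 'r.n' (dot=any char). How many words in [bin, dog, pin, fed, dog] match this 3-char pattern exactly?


Pattern 'r.n' means: starts with 'r', any single char, ends with 'n'.
Checking each word (must be exactly 3 chars):
  'bin' (len=3): no
  'dog' (len=3): no
  'pin' (len=3): no
  'fed' (len=3): no
  'dog' (len=3): no
Matching words: []
Total: 0

0


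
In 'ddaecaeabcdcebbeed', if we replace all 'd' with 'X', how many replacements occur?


re.sub('d', 'X', text) replaces every occurrence of 'd' with 'X'.
Text: 'ddaecaeabcdcebbeed'
Scanning for 'd':
  pos 0: 'd' -> replacement #1
  pos 1: 'd' -> replacement #2
  pos 10: 'd' -> replacement #3
  pos 17: 'd' -> replacement #4
Total replacements: 4

4


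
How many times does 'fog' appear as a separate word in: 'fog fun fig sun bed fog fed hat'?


Scanning each word for exact match 'fog':
  Word 1: 'fog' -> MATCH
  Word 2: 'fun' -> no
  Word 3: 'fig' -> no
  Word 4: 'sun' -> no
  Word 5: 'bed' -> no
  Word 6: 'fog' -> MATCH
  Word 7: 'fed' -> no
  Word 8: 'hat' -> no
Total matches: 2

2


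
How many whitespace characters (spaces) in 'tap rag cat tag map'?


\s matches whitespace characters (spaces, tabs, etc.).
Text: 'tap rag cat tag map'
This text has 5 words separated by spaces.
Number of spaces = number of words - 1 = 5 - 1 = 4

4


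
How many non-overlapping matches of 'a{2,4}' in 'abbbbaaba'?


Pattern 'a{2,4}' matches between 2 and 4 consecutive a's (greedy).
String: 'abbbbaaba'
Finding runs of a's and applying greedy matching:
  Run at pos 0: 'a' (length 1)
  Run at pos 5: 'aa' (length 2)
  Run at pos 8: 'a' (length 1)
Matches: ['aa']
Count: 1

1


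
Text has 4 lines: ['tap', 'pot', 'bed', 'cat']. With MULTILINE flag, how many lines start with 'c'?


With MULTILINE flag, ^ matches the start of each line.
Lines: ['tap', 'pot', 'bed', 'cat']
Checking which lines start with 'c':
  Line 1: 'tap' -> no
  Line 2: 'pot' -> no
  Line 3: 'bed' -> no
  Line 4: 'cat' -> MATCH
Matching lines: ['cat']
Count: 1

1


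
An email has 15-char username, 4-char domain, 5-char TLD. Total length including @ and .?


An email address has format: username@domain.tld
Username length: 15
'@' character: 1
Domain length: 4
'.' character: 1
TLD length: 5
Total = 15 + 1 + 4 + 1 + 5 = 26

26


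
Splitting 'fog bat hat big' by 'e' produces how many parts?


Splitting by 'e' breaks the string at each occurrence of the separator.
Text: 'fog bat hat big'
Parts after split:
  Part 1: 'fog bat hat big'
Total parts: 1

1


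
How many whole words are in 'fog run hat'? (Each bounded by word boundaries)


Word boundaries (\b) mark the start/end of each word.
Text: 'fog run hat'
Splitting by whitespace:
  Word 1: 'fog'
  Word 2: 'run'
  Word 3: 'hat'
Total whole words: 3

3


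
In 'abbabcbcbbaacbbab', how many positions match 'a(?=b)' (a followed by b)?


Lookahead 'a(?=b)' matches 'a' only when followed by 'b'.
String: 'abbabcbcbbaacbbab'
Checking each position where char is 'a':
  pos 0: 'a' -> MATCH (next='b')
  pos 3: 'a' -> MATCH (next='b')
  pos 10: 'a' -> no (next='a')
  pos 11: 'a' -> no (next='c')
  pos 15: 'a' -> MATCH (next='b')
Matching positions: [0, 3, 15]
Count: 3

3


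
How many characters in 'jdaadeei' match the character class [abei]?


Character class [abei] matches any of: {a, b, e, i}
Scanning string 'jdaadeei' character by character:
  pos 0: 'j' -> no
  pos 1: 'd' -> no
  pos 2: 'a' -> MATCH
  pos 3: 'a' -> MATCH
  pos 4: 'd' -> no
  pos 5: 'e' -> MATCH
  pos 6: 'e' -> MATCH
  pos 7: 'i' -> MATCH
Total matches: 5

5


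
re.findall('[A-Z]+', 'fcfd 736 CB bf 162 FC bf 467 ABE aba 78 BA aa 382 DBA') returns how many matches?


Pattern '[A-Z]+' finds one or more uppercase letters.
Text: 'fcfd 736 CB bf 162 FC bf 467 ABE aba 78 BA aa 382 DBA'
Scanning for matches:
  Match 1: 'CB'
  Match 2: 'FC'
  Match 3: 'ABE'
  Match 4: 'BA'
  Match 5: 'DBA'
Total matches: 5

5


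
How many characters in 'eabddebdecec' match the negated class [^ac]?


Negated class [^ac] matches any char NOT in {a, c}
Scanning 'eabddebdecec':
  pos 0: 'e' -> MATCH
  pos 1: 'a' -> no (excluded)
  pos 2: 'b' -> MATCH
  pos 3: 'd' -> MATCH
  pos 4: 'd' -> MATCH
  pos 5: 'e' -> MATCH
  pos 6: 'b' -> MATCH
  pos 7: 'd' -> MATCH
  pos 8: 'e' -> MATCH
  pos 9: 'c' -> no (excluded)
  pos 10: 'e' -> MATCH
  pos 11: 'c' -> no (excluded)
Total matches: 9

9


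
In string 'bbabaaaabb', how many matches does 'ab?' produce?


Pattern 'ab?' matches 'a' optionally followed by 'b'.
String: 'bbabaaaabb'
Scanning left to right for 'a' then checking next char:
  Match 1: 'ab' (a followed by b)
  Match 2: 'a' (a not followed by b)
  Match 3: 'a' (a not followed by b)
  Match 4: 'a' (a not followed by b)
  Match 5: 'ab' (a followed by b)
Total matches: 5

5


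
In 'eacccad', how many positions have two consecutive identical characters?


Looking for consecutive identical characters in 'eacccad':
  pos 0-1: 'e' vs 'a' -> different
  pos 1-2: 'a' vs 'c' -> different
  pos 2-3: 'c' vs 'c' -> MATCH ('cc')
  pos 3-4: 'c' vs 'c' -> MATCH ('cc')
  pos 4-5: 'c' vs 'a' -> different
  pos 5-6: 'a' vs 'd' -> different
Consecutive identical pairs: ['cc', 'cc']
Count: 2

2


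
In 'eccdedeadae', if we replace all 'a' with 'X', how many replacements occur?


re.sub('a', 'X', text) replaces every occurrence of 'a' with 'X'.
Text: 'eccdedeadae'
Scanning for 'a':
  pos 7: 'a' -> replacement #1
  pos 9: 'a' -> replacement #2
Total replacements: 2

2


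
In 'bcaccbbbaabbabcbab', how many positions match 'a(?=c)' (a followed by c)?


Lookahead 'a(?=c)' matches 'a' only when followed by 'c'.
String: 'bcaccbbbaabbabcbab'
Checking each position where char is 'a':
  pos 2: 'a' -> MATCH (next='c')
  pos 8: 'a' -> no (next='a')
  pos 9: 'a' -> no (next='b')
  pos 12: 'a' -> no (next='b')
  pos 16: 'a' -> no (next='b')
Matching positions: [2]
Count: 1

1


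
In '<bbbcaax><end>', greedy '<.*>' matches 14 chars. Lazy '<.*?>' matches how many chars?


Greedy '<.*>' tries to match as MUCH as possible.
Lazy '<.*?>' tries to match as LITTLE as possible.

String: '<bbbcaax><end>'
Greedy '<.*>' starts at first '<' and extends to the LAST '>': '<bbbcaax><end>' (14 chars)
Lazy '<.*?>' starts at first '<' and stops at the FIRST '>': '<bbbcaax>' (9 chars)

9


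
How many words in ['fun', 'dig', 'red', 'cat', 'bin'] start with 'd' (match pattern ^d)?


Pattern ^d anchors to start of word. Check which words begin with 'd':
  'fun' -> no
  'dig' -> MATCH (starts with 'd')
  'red' -> no
  'cat' -> no
  'bin' -> no
Matching words: ['dig']
Count: 1

1


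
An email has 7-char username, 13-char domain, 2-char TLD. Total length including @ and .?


An email address has format: username@domain.tld
Username length: 7
'@' character: 1
Domain length: 13
'.' character: 1
TLD length: 2
Total = 7 + 1 + 13 + 1 + 2 = 24

24


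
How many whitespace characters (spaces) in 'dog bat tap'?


\s matches whitespace characters (spaces, tabs, etc.).
Text: 'dog bat tap'
This text has 3 words separated by spaces.
Number of spaces = number of words - 1 = 3 - 1 = 2

2


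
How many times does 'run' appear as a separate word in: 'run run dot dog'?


Scanning each word for exact match 'run':
  Word 1: 'run' -> MATCH
  Word 2: 'run' -> MATCH
  Word 3: 'dot' -> no
  Word 4: 'dog' -> no
Total matches: 2

2


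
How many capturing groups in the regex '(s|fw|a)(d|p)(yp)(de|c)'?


To count capturing groups, count each '(' that starts a group.
Pattern: '(s|fw|a)(d|p)(yp)(de|c)'
Walking through the pattern:
  Position 0: '(' -> group #1
  Position 8: '(' -> group #2
  Position 13: '(' -> group #3
  Position 17: '(' -> group #4
Total capturing groups: 4

4


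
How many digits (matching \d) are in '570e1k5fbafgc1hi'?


\d matches any digit 0-9.
Scanning '570e1k5fbafgc1hi':
  pos 0: '5' -> DIGIT
  pos 1: '7' -> DIGIT
  pos 2: '0' -> DIGIT
  pos 4: '1' -> DIGIT
  pos 6: '5' -> DIGIT
  pos 13: '1' -> DIGIT
Digits found: ['5', '7', '0', '1', '5', '1']
Total: 6

6


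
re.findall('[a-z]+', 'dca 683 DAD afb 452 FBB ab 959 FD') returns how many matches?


Pattern '[a-z]+' finds one or more lowercase letters.
Text: 'dca 683 DAD afb 452 FBB ab 959 FD'
Scanning for matches:
  Match 1: 'dca'
  Match 2: 'afb'
  Match 3: 'ab'
Total matches: 3

3


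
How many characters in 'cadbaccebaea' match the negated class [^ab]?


Negated class [^ab] matches any char NOT in {a, b}
Scanning 'cadbaccebaea':
  pos 0: 'c' -> MATCH
  pos 1: 'a' -> no (excluded)
  pos 2: 'd' -> MATCH
  pos 3: 'b' -> no (excluded)
  pos 4: 'a' -> no (excluded)
  pos 5: 'c' -> MATCH
  pos 6: 'c' -> MATCH
  pos 7: 'e' -> MATCH
  pos 8: 'b' -> no (excluded)
  pos 9: 'a' -> no (excluded)
  pos 10: 'e' -> MATCH
  pos 11: 'a' -> no (excluded)
Total matches: 6

6


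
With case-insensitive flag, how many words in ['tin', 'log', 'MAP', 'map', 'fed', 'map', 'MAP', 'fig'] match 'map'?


Case-insensitive matching: compare each word's lowercase form to 'map'.
  'tin' -> lower='tin' -> no
  'log' -> lower='log' -> no
  'MAP' -> lower='map' -> MATCH
  'map' -> lower='map' -> MATCH
  'fed' -> lower='fed' -> no
  'map' -> lower='map' -> MATCH
  'MAP' -> lower='map' -> MATCH
  'fig' -> lower='fig' -> no
Matches: ['MAP', 'map', 'map', 'MAP']
Count: 4

4


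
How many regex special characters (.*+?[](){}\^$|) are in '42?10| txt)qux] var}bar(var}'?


Regex special characters are: . * + ? [ ] ( ) { } \ ^ $ |
Scanning '42?10| txt)qux] var}bar(var}':
  pos 2: '?' -> SPECIAL
  pos 5: '|' -> SPECIAL
  pos 10: ')' -> SPECIAL
  pos 14: ']' -> SPECIAL
  pos 19: '}' -> SPECIAL
  pos 23: '(' -> SPECIAL
  pos 27: '}' -> SPECIAL
Special chars found: ['?', '|', ')', ']', '}', '(', '}']
Total: 7

7


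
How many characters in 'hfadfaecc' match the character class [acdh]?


Character class [acdh] matches any of: {a, c, d, h}
Scanning string 'hfadfaecc' character by character:
  pos 0: 'h' -> MATCH
  pos 1: 'f' -> no
  pos 2: 'a' -> MATCH
  pos 3: 'd' -> MATCH
  pos 4: 'f' -> no
  pos 5: 'a' -> MATCH
  pos 6: 'e' -> no
  pos 7: 'c' -> MATCH
  pos 8: 'c' -> MATCH
Total matches: 6

6


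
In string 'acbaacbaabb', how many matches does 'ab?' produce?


Pattern 'ab?' matches 'a' optionally followed by 'b'.
String: 'acbaacbaabb'
Scanning left to right for 'a' then checking next char:
  Match 1: 'a' (a not followed by b)
  Match 2: 'a' (a not followed by b)
  Match 3: 'a' (a not followed by b)
  Match 4: 'a' (a not followed by b)
  Match 5: 'ab' (a followed by b)
Total matches: 5

5


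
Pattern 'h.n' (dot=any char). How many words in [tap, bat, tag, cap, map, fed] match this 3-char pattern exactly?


Pattern 'h.n' means: starts with 'h', any single char, ends with 'n'.
Checking each word (must be exactly 3 chars):
  'tap' (len=3): no
  'bat' (len=3): no
  'tag' (len=3): no
  'cap' (len=3): no
  'map' (len=3): no
  'fed' (len=3): no
Matching words: []
Total: 0

0


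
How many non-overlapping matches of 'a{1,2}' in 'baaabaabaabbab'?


Pattern 'a{1,2}' matches between 1 and 2 consecutive a's (greedy).
String: 'baaabaabaabbab'
Finding runs of a's and applying greedy matching:
  Run at pos 1: 'aaa' (length 3)
  Run at pos 5: 'aa' (length 2)
  Run at pos 8: 'aa' (length 2)
  Run at pos 12: 'a' (length 1)
Matches: ['aa', 'a', 'aa', 'aa', 'a']
Count: 5

5


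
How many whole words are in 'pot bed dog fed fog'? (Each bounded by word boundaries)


Word boundaries (\b) mark the start/end of each word.
Text: 'pot bed dog fed fog'
Splitting by whitespace:
  Word 1: 'pot'
  Word 2: 'bed'
  Word 3: 'dog'
  Word 4: 'fed'
  Word 5: 'fog'
Total whole words: 5

5


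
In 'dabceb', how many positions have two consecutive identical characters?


Looking for consecutive identical characters in 'dabceb':
  pos 0-1: 'd' vs 'a' -> different
  pos 1-2: 'a' vs 'b' -> different
  pos 2-3: 'b' vs 'c' -> different
  pos 3-4: 'c' vs 'e' -> different
  pos 4-5: 'e' vs 'b' -> different
Consecutive identical pairs: []
Count: 0

0


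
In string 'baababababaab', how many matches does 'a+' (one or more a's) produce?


Pattern 'a+' matches one or more consecutive a's.
String: 'baababababaab'
Scanning for runs of a:
  Match 1: 'aa' (length 2)
  Match 2: 'a' (length 1)
  Match 3: 'a' (length 1)
  Match 4: 'a' (length 1)
  Match 5: 'aa' (length 2)
Total matches: 5

5


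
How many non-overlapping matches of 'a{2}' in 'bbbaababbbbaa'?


Pattern 'a{2}' matches exactly 2 consecutive a's (greedy, non-overlapping).
String: 'bbbaababbbbaa'
Scanning for runs of a's:
  Run at pos 3: 'aa' (length 2) -> 1 match(es)
  Run at pos 6: 'a' (length 1) -> 0 match(es)
  Run at pos 11: 'aa' (length 2) -> 1 match(es)
Matches found: ['aa', 'aa']
Total: 2

2


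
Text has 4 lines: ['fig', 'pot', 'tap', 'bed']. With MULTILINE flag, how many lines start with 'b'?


With MULTILINE flag, ^ matches the start of each line.
Lines: ['fig', 'pot', 'tap', 'bed']
Checking which lines start with 'b':
  Line 1: 'fig' -> no
  Line 2: 'pot' -> no
  Line 3: 'tap' -> no
  Line 4: 'bed' -> MATCH
Matching lines: ['bed']
Count: 1

1


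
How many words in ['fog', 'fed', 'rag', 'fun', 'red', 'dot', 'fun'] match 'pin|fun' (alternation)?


Alternation 'pin|fun' matches either 'pin' or 'fun'.
Checking each word:
  'fog' -> no
  'fed' -> no
  'rag' -> no
  'fun' -> MATCH
  'red' -> no
  'dot' -> no
  'fun' -> MATCH
Matches: ['fun', 'fun']
Count: 2

2


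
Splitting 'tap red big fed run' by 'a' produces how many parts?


Splitting by 'a' breaks the string at each occurrence of the separator.
Text: 'tap red big fed run'
Parts after split:
  Part 1: 't'
  Part 2: 'p red big fed run'
Total parts: 2

2


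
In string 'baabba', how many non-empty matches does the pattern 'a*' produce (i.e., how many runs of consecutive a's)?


Pattern 'a*' matches zero or more a's. We want non-empty runs of consecutive a's.
String: 'baabba'
Walking through the string to find runs of a's:
  Run 1: positions 1-2 -> 'aa'
  Run 2: positions 5-5 -> 'a'
Non-empty runs found: ['aa', 'a']
Count: 2

2


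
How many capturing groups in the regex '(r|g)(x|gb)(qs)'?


To count capturing groups, count each '(' that starts a group.
Pattern: '(r|g)(x|gb)(qs)'
Walking through the pattern:
  Position 0: '(' -> group #1
  Position 5: '(' -> group #2
  Position 11: '(' -> group #3
Total capturing groups: 3

3


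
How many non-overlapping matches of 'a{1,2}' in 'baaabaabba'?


Pattern 'a{1,2}' matches between 1 and 2 consecutive a's (greedy).
String: 'baaabaabba'
Finding runs of a's and applying greedy matching:
  Run at pos 1: 'aaa' (length 3)
  Run at pos 5: 'aa' (length 2)
  Run at pos 9: 'a' (length 1)
Matches: ['aa', 'a', 'aa', 'a']
Count: 4

4
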